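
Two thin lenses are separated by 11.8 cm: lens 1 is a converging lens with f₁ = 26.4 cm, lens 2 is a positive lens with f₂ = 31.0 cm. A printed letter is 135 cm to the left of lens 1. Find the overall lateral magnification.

Lens 1: 1/d_i1 = 1/(26.4) − 1/(135) = 0.03047, so d_i1 = 32.82 cm; m₁ = −d_i1/d_o1 = -0.2431.
d_o2 = 11.8 − (32.82) = -21.02 cm (virtual object).
Lens 2: 1/d_i2 = 1/(31.0) − 1/(-21.02) = 0.07983, so d_i2 = 12.53 cm; m₂ = −d_i2/d_o2 = +0.5959.
m = m₁·m₂ = (-0.2431)(+0.5959) = -0.145.

m = -0.145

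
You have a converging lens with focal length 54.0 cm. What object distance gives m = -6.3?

62.6 cm

m = −d_i/d_o ⇒ d_i = −m·d_o.
1/f = 1/d_o + 1/d_i = 1/d_o − 1/(m·d_o) = (1 − 1/m)/d_o, so d_o = f(1 − 1/m) = (54.00)(1 − 1/(-6.3)) = 62.6 cm.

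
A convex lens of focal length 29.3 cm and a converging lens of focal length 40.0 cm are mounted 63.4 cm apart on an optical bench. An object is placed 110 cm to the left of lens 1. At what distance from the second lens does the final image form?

Lens 1: 1/d_i1 = 1/f₁ − 1/d_o1 = 1/(29.3) − 1/(110) = 0.02504, so d_i1 = 39.94 cm.
The intermediate image is 39.94 cm to the right of lens 1, which is 63.4 − (39.94) = 23.46 cm to the left of lens 2, so d_o2 = +23.46 cm.
Lens 2: 1/d_i2 = 1/f₂ − 1/d_o2 = 1/(40.0) − 1/(23.46) = -0.01763, so d_i2 = -56.7 cm.
The final image is virtual, 56.7 cm to the left of lens 2 (overall magnification ≈ -0.88).

56.7 cm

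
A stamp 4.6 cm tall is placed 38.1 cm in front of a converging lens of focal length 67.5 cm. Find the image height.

10.6 cm

1/d_i = 1/f − 1/d_o = 1/(67.50) − 1/(38.1) = -0.01143, so d_i = -87.47 cm.
m = −d_i/d_o = +2.296.
|h_i| = |m|·h_o = 2.296 × 4.6 = 10.6 cm. The image is virtual, upright and enlarged, on the same side as the object.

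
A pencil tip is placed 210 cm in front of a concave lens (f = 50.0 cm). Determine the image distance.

40.4 cm

For a concave lens, f = -50.0 cm.
Lens equation: 1/q = 1/f − 1/p = 1/(-50.00) − 1/(210) = -0.02000 − 0.004762 = -0.02476, so q = -40.4 cm.
The image is virtual, upright and reduced, on the same side as the object.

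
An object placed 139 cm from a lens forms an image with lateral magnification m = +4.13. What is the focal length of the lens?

f = 183 cm (converging)

m = −d_i/d_o ⇒ d_i = −m·d_o = −(+4.13)·(139) = -574.1 cm.
1/f = 1/d_o + 1/d_i = 1/(139) + 1/(-574.1) = 0.005452, so f = 183 cm.
Since f is positive, the lens is converging.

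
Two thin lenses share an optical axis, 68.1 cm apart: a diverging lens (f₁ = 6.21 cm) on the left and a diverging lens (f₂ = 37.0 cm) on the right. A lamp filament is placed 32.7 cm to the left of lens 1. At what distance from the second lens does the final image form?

Lens 1 is diverging, so f₁ = −6.21 cm.
Lens 1: 1/d_i1 = 1/f₁ − 1/d_o1 = 1/(-6.21) − 1/(32.7) = -0.1916, so d_i1 = -5.219 cm.
The intermediate image is 5.219 cm to the left of lens 1 (virtual), which is 68.1 − (-5.219) = 73.32 cm to the left of lens 2, so d_o2 = +73.32 cm.
Lens 2 is diverging, so f₂ = −37.0 cm.
Lens 2: 1/d_i2 = 1/f₂ − 1/d_o2 = 1/(-37.0) − 1/(73.32) = -0.04067, so d_i2 = -24.6 cm.
The final image is virtual, 24.6 cm to the left of lens 2 (overall magnification ≈ 0.054).

24.6 cm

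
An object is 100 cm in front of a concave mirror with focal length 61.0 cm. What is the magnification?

1/d_i = 1/f − 1/d_o = 1/(61.00) − 1/(100) = 0.006393, so d_i = 156.4 cm.
m = −d_i/d_o = −(156.4)/(100) = -1.56.
The image is real, inverted and enlarged, in front of the mirror.

m = -1.56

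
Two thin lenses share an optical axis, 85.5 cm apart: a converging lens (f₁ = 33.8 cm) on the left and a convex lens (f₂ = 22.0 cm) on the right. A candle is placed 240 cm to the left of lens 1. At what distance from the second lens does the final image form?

Lens 1: 1/d_i1 = 1/f₁ − 1/d_o1 = 1/(33.8) − 1/(240) = 0.02542, so d_i1 = 39.34 cm.
The intermediate image is 39.34 cm to the right of lens 1, which is 85.5 − (39.34) = 46.16 cm to the left of lens 2, so d_o2 = +46.16 cm.
Lens 2: 1/d_i2 = 1/f₂ − 1/d_o2 = 1/(22.0) − 1/(46.16) = 0.02379, so d_i2 = 42.0 cm.
The final image is real, 42.0 cm to the right of lens 2 (overall magnification ≈ 0.15).

42.0 cm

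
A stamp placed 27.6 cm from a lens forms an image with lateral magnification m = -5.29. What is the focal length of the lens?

f = 23.2 cm (converging)

m = −d_i/d_o ⇒ d_i = −m·d_o = −(-5.29)·(27.6) = 146.0 cm.
1/f = 1/d_o + 1/d_i = 1/(27.6) + 1/(146.0) = 0.04308, so f = 23.2 cm.
Since f is positive, the lens is converging.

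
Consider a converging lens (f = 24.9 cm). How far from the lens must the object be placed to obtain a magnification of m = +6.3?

m = −d_i/d_o ⇒ d_i = −m·d_o.
1/f = 1/d_o + 1/d_i = 1/d_o − 1/(m·d_o) = (1 − 1/m)/d_o, so d_o = f(1 − 1/m) = (24.90)(1 − 1/(+6.3)) = 20.9 cm.

20.9 cm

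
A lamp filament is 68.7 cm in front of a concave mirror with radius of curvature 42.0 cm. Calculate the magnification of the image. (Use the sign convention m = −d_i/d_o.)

m = -0.440

f = R/2 = 42.0/2 = 21.00 cm.
1/d_i = 1/f − 1/d_o = 1/(21.00) − 1/(68.7) = 0.03306, so d_i = 30.25 cm.
m = −d_i/d_o = −(30.25)/(68.7) = -0.440.
The image is real, inverted and reduced, in front of the mirror.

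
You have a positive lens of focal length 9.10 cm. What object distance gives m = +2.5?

m = −d_i/d_o ⇒ d_i = −m·d_o.
1/f = 1/d_o + 1/d_i = 1/d_o − 1/(m·d_o) = (1 − 1/m)/d_o, so d_o = f(1 − 1/m) = (9.100)(1 − 1/(+2.5)) = 5.46 cm.

5.46 cm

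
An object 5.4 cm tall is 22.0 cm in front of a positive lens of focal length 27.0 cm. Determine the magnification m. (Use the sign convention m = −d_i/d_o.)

m = +5.40

1/d_i = 1/f − 1/d_o = 1/(27.00) − 1/(22.0) = -0.008418, so d_i = -118.8 cm.
m = −d_i/d_o = −(-118.8)/(22.0) = +5.40.
The image is virtual, upright and enlarged, on the same side as the object.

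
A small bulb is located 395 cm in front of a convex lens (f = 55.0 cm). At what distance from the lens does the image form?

63.9 cm

Thin-lens equation: 1/q = 1/f − 1/p = 1/(55.00) − 1/(395) = 0.01818 − 0.002532 = 0.01565, so q = 63.9 cm.
The image is real, inverted and reduced, on the far side of the lens.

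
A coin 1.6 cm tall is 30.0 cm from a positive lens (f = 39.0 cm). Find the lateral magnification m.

1/d_i = 1/f − 1/d_o = 1/(39.00) − 1/(30.0) = -0.007692, so d_i = -130.0 cm.
m = −d_i/d_o = −(-130.0)/(30.0) = +4.33.
The image is virtual, upright and enlarged, on the same side as the object.

m = +4.33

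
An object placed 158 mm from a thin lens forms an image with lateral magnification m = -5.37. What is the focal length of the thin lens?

f = 133 mm (converging)

m = −d_i/d_o ⇒ d_i = −m·d_o = −(-5.37)·(158) = 848.5 mm.
1/f = 1/d_o + 1/d_i = 1/(158) + 1/(848.5) = 0.007508, so f = 133 mm.
Since f is positive, the thin lens is converging.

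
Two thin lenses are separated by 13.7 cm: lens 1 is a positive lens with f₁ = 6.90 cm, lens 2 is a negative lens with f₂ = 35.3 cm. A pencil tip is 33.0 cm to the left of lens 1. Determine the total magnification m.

m = -0.232

Lens 1: 1/d_i1 = 1/(6.90) − 1/(33.0) = 0.1146, so d_i1 = 8.724 cm; m₁ = −d_i1/d_o1 = -0.2644.
d_o2 = 13.7 − (8.724) = 4.976 cm.
f₂ = −35.3 cm (diverging).
Lens 2: 1/d_i2 = 1/(-35.3) − 1/(4.976) = -0.2293, so d_i2 = -4.361 cm; m₂ = −d_i2/d_o2 = +0.8765.
m = m₁·m₂ = (-0.2644)(+0.8765) = -0.232.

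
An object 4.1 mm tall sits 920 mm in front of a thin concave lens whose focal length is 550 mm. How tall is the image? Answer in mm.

1.53 mm

For a concave lens, f = -550 mm.
1/d_i = 1/f − 1/d_o = 1/(-550.0) − 1/(920) = -0.002905, so d_i = -344.2 mm.
m = −d_i/d_o = +0.3741.
|h_i| = |m|·h_o = 0.3741 × 4.1 = 1.53 mm. The image is virtual, upright and reduced, on the same side as the object.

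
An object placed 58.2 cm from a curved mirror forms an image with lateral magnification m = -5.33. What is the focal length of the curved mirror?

m = −d_i/d_o ⇒ d_i = −m·d_o = −(-5.33)·(58.2) = 310.2 cm.
1/f = 1/d_o + 1/d_i = 1/(58.2) + 1/(310.2) = 0.02041, so f = 49.0 cm.
Since f is positive, the curved mirror is concave.

f = 49.0 cm (concave)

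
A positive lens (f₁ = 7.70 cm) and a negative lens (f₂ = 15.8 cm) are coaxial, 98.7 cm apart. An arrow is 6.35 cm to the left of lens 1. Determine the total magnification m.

Lens 1: 1/d_i1 = 1/(7.70) − 1/(6.35) = -0.02761, so d_i1 = -36.22 cm; m₁ = −d_i1/d_o1 = +5.704.
d_o2 = 98.7 − (-36.22) = 134.9 cm.
f₂ = −15.8 cm (diverging).
Lens 2: 1/d_i2 = 1/(-15.8) − 1/(134.9) = -0.07070, so d_i2 = -14.14 cm; m₂ = −d_i2/d_o2 = +0.1048.
m = m₁·m₂ = (+5.704)(+0.1048) = +0.598.

m = +0.598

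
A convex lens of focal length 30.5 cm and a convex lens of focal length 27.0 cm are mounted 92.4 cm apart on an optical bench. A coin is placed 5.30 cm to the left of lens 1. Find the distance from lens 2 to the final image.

37.2 cm

Lens 1: 1/d_i1 = 1/f₁ − 1/d_o1 = 1/(30.5) − 1/(5.30) = -0.1559, so d_i1 = -6.415 cm.
The intermediate image is 6.415 cm to the left of lens 1 (virtual), which is 92.4 − (-6.415) = 98.82 cm to the left of lens 2, so d_o2 = +98.82 cm.
Lens 2: 1/d_i2 = 1/f₂ − 1/d_o2 = 1/(27.0) − 1/(98.82) = 0.02692, so d_i2 = 37.2 cm.
The final image is real, 37.2 cm to the right of lens 2 (overall magnification ≈ -0.46).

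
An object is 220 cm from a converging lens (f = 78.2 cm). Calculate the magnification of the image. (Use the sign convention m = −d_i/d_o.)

m = -0.551

1/d_i = 1/f − 1/d_o = 1/(78.20) − 1/(220) = 0.008242, so d_i = 121.3 cm.
m = −d_i/d_o = −(121.3)/(220) = -0.551.
The image is real, inverted and reduced, on the far side of the lens.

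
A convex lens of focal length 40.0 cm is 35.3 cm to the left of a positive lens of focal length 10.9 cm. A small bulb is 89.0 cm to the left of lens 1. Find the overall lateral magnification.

Lens 1: 1/d_i1 = 1/(40.0) − 1/(89.0) = 0.01376, so d_i1 = 72.65 cm; m₁ = −d_i1/d_o1 = -0.8163.
d_o2 = 35.3 − (72.65) = -37.35 cm (virtual object).
Lens 2: 1/d_i2 = 1/(10.9) − 1/(-37.35) = 0.1185, so d_i2 = 8.438 cm; m₂ = −d_i2/d_o2 = +0.2259.
m = m₁·m₂ = (-0.8163)(+0.2259) = -0.184.

m = -0.184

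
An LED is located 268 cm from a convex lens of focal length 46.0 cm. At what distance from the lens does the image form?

Thin-lens equation: 1/v = 1/f − 1/u = 1/(46.00) − 1/(268) = 0.02174 − 0.003731 = 0.01801, so v = 55.5 cm.
The image is real, inverted and reduced, on the far side of the lens.

55.5 cm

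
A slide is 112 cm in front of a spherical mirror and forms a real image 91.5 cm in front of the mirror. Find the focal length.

f = 50.4 cm (concave)

Real image ⇒ d_i = +91.5 cm.
1/f = 1/d_o + 1/d_i = 1/(112) + 1/(91.5) = 0.01986, so f = 50.4 cm.
Since f is positive, the spherical mirror is concave.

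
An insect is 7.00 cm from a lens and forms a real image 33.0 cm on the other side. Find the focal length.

Real image ⇒ d_i = +33.0 cm.
1/f = 1/d_o + 1/d_i = 1/(7.00) + 1/(33.0) = 0.1732, so f = 5.78 cm.
Since f is positive, the lens is converging.

f = 5.78 cm (converging)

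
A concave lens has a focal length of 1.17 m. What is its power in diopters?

P = -0.855 D

For a concave lens, f = −1.17 m.
P = 1/f = 1/(-1.17 m) = -0.855 D.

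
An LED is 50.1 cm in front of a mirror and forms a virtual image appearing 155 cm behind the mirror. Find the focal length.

f = 74.0 cm (concave)

Virtual image ⇒ d_i = −155 cm.
1/f = 1/d_o + 1/d_i = 1/(50.1) + 1/(-155) = 0.01351, so f = 74.0 cm.
Since f is positive, the mirror is concave.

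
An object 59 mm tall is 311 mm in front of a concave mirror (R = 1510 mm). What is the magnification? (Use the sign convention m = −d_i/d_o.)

m = +1.70

f = R/2 = 1510/2 = 755.0 mm.
1/d_i = 1/f − 1/d_o = 1/(755.0) − 1/(311) = -0.001891, so d_i = -528.8 mm.
m = −d_i/d_o = −(-528.8)/(311) = +1.70.
The image is virtual, upright and enlarged, behind the mirror.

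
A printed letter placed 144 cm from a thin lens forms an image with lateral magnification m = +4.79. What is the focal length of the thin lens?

m = −d_i/d_o ⇒ d_i = −m·d_o = −(+4.79)·(144) = -689.8 cm.
1/f = 1/d_o + 1/d_i = 1/(144) + 1/(-689.8) = 0.005495, so f = 182 cm.
Since f is positive, the thin lens is converging.

f = 182 cm (converging)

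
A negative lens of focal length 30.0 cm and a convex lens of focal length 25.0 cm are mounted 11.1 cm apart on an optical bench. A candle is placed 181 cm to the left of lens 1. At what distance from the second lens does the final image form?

Lens 1 is diverging, so f₁ = −30.0 cm.
Lens 1: 1/d_i1 = 1/f₁ − 1/d_o1 = 1/(-30.0) − 1/(181) = -0.03886, so d_i1 = -25.73 cm.
The intermediate image is 25.73 cm to the left of lens 1 (virtual), which is 11.1 − (-25.73) = 36.83 cm to the left of lens 2, so d_o2 = +36.83 cm.
Lens 2: 1/d_i2 = 1/f₂ − 1/d_o2 = 1/(25.0) − 1/(36.83) = 0.01285, so d_i2 = 77.8 cm.
The final image is real, 77.8 cm to the right of lens 2 (overall magnification ≈ -0.30).

77.8 cm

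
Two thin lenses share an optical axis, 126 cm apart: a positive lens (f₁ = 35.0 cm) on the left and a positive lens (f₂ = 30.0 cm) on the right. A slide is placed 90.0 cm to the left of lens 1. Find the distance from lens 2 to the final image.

Lens 1: 1/d_i1 = 1/f₁ − 1/d_o1 = 1/(35.0) − 1/(90.0) = 0.01746, so d_i1 = 57.27 cm.
The intermediate image is 57.27 cm to the right of lens 1, which is 126 − (57.27) = 68.73 cm to the left of lens 2, so d_o2 = +68.73 cm.
Lens 2: 1/d_i2 = 1/f₂ − 1/d_o2 = 1/(30.0) − 1/(68.73) = 0.01878, so d_i2 = 53.2 cm.
The final image is real, 53.2 cm to the right of lens 2 (overall magnification ≈ 0.49).

53.2 cm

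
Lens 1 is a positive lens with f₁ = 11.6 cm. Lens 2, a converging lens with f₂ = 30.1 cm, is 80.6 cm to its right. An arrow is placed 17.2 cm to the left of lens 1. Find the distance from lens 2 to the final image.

Lens 1: 1/d_i1 = 1/f₁ − 1/d_o1 = 1/(11.6) − 1/(17.2) = 0.02807, so d_i1 = 35.63 cm.
The intermediate image is 35.63 cm to the right of lens 1, which is 80.6 − (35.63) = 44.97 cm to the left of lens 2, so d_o2 = +44.97 cm.
Lens 2: 1/d_i2 = 1/f₂ − 1/d_o2 = 1/(30.1) − 1/(44.97) = 0.01099, so d_i2 = 91.0 cm.
The final image is real, 91.0 cm to the right of lens 2 (overall magnification ≈ 4.2).

91.0 cm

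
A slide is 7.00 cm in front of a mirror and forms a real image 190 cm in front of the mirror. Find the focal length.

Real image ⇒ d_i = +190 cm.
1/f = 1/d_o + 1/d_i = 1/(7.00) + 1/(190) = 0.1481, so f = 6.75 cm.
Since f is positive, the mirror is concave.

f = 6.75 cm (concave)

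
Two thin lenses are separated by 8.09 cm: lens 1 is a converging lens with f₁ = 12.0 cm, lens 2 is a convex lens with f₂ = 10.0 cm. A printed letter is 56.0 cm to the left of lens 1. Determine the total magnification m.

m = -0.159

Lens 1: 1/d_i1 = 1/(12.0) − 1/(56.0) = 0.06548, so d_i1 = 15.27 cm; m₁ = −d_i1/d_o1 = -0.2727.
d_o2 = 8.09 − (15.27) = -7.180 cm (virtual object).
Lens 2: 1/d_i2 = 1/(10.0) − 1/(-7.180) = 0.2393, so d_i2 = 4.179 cm; m₂ = −d_i2/d_o2 = +0.5821.
m = m₁·m₂ = (-0.2727)(+0.5821) = -0.159.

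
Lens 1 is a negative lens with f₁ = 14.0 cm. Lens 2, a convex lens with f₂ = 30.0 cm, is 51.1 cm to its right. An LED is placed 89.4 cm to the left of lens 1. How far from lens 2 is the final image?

Lens 1 is diverging, so f₁ = −14.0 cm.
Lens 1: 1/d_i1 = 1/f₁ − 1/d_o1 = 1/(-14.0) − 1/(89.4) = -0.08261, so d_i1 = -12.10 cm.
The intermediate image is 12.10 cm to the left of lens 1 (virtual), which is 51.1 − (-12.10) = 63.20 cm to the left of lens 2, so d_o2 = +63.20 cm.
Lens 2: 1/d_i2 = 1/f₂ − 1/d_o2 = 1/(30.0) − 1/(63.20) = 0.01751, so d_i2 = 57.1 cm.
The final image is real, 57.1 cm to the right of lens 2 (overall magnification ≈ -0.12).

57.1 cm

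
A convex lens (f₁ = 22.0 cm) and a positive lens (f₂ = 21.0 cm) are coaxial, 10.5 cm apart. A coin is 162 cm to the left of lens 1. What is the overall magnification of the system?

m = -0.0918

Lens 1: 1/d_i1 = 1/(22.0) − 1/(162) = 0.03928, so d_i1 = 25.46 cm; m₁ = −d_i1/d_o1 = -0.1572.
d_o2 = 10.5 − (25.46) = -14.96 cm (virtual object).
Lens 2: 1/d_i2 = 1/(21.0) − 1/(-14.96) = 0.1145, so d_i2 = 8.736 cm; m₂ = −d_i2/d_o2 = +0.5840.
m = m₁·m₂ = (-0.1572)(+0.5840) = -0.0918.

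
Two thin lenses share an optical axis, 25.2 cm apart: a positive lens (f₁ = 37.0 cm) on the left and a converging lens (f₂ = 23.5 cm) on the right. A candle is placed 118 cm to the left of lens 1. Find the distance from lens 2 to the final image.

12.9 cm

Lens 1: 1/d_i1 = 1/f₁ − 1/d_o1 = 1/(37.0) − 1/(118) = 0.01855, so d_i1 = 53.90 cm.
The intermediate image is 53.90 cm to the right of lens 1, which lies 28.70 cm to the right of lens 2 — a virtual object — so d_o2 = −28.70 cm.
Lens 2: 1/d_i2 = 1/f₂ − 1/d_o2 = 1/(23.5) − 1/(-28.70) = 0.07740, so d_i2 = 12.9 cm.
The final image is real, 12.9 cm to the right of lens 2 (overall magnification ≈ -0.21).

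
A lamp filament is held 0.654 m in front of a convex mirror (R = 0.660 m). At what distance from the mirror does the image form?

f = R/2 = 0.660/2 = 0.3300 m; for a convex mirror, f = -0.3300 m.
Mirror equation: 1/s_i = 1/f − 1/s_o = 1/(-0.3300) − 1/(0.654) = -3.030 − 1.529 = -4.559, so s_i = -0.219 m.
The image is virtual, upright and reduced, behind the mirror.

0.219 m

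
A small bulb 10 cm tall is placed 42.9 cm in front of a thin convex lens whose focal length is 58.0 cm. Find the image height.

38.4 cm

1/d_i = 1/f − 1/d_o = 1/(58.00) − 1/(42.9) = -0.006069, so d_i = -164.8 cm.
m = −d_i/d_o = +3.841.
|h_i| = |m|·h_o = 3.841 × 10 = 38.4 cm. The image is virtual, upright and enlarged, on the same side as the object.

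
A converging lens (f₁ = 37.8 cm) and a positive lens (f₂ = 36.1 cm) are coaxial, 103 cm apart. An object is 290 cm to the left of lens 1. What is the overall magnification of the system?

Lens 1: 1/d_i1 = 1/(37.8) − 1/(290) = 0.02301, so d_i1 = 43.47 cm; m₁ = −d_i1/d_o1 = -0.1499.
d_o2 = 103 − (43.47) = 59.53 cm.
Lens 2: 1/d_i2 = 1/(36.1) − 1/(59.53) = 0.01090, so d_i2 = 91.72 cm; m₂ = −d_i2/d_o2 = -1.541.
m = m₁·m₂ = (-0.1499)(-1.541) = +0.231.

m = +0.231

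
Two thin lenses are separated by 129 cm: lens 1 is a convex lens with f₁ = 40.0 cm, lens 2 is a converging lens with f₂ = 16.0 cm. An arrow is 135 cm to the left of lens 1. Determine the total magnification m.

m = +0.120

Lens 1: 1/d_i1 = 1/(40.0) − 1/(135) = 0.01759, so d_i1 = 56.84 cm; m₁ = −d_i1/d_o1 = -0.4210.
d_o2 = 129 − (56.84) = 72.16 cm.
Lens 2: 1/d_i2 = 1/(16.0) − 1/(72.16) = 0.04864, so d_i2 = 20.56 cm; m₂ = −d_i2/d_o2 = -0.2849.
m = m₁·m₂ = (-0.4210)(-0.2849) = +0.120.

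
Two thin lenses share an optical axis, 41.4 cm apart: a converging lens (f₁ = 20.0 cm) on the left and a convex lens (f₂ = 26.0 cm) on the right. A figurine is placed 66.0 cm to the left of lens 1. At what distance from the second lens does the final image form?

24.8 cm

Lens 1: 1/d_i1 = 1/f₁ − 1/d_o1 = 1/(20.0) − 1/(66.0) = 0.03485, so d_i1 = 28.70 cm.
The intermediate image is 28.70 cm to the right of lens 1, which is 41.4 − (28.70) = 12.70 cm to the left of lens 2, so d_o2 = +12.70 cm.
Lens 2: 1/d_i2 = 1/f₂ − 1/d_o2 = 1/(26.0) − 1/(12.70) = -0.04028, so d_i2 = -24.8 cm.
The final image is virtual, 24.8 cm to the left of lens 2 (overall magnification ≈ -0.85).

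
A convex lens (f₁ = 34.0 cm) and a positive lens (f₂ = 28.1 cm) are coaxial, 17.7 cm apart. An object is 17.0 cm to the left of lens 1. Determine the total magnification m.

Lens 1: 1/d_i1 = 1/(34.0) − 1/(17.0) = -0.02941, so d_i1 = -34.00 cm; m₁ = −d_i1/d_o1 = +2.000.
d_o2 = 17.7 − (-34.00) = 51.70 cm.
Lens 2: 1/d_i2 = 1/(28.1) − 1/(51.70) = 0.01624, so d_i2 = 61.56 cm; m₂ = −d_i2/d_o2 = -1.191.
m = m₁·m₂ = (+2.000)(-1.191) = -2.38.

m = -2.38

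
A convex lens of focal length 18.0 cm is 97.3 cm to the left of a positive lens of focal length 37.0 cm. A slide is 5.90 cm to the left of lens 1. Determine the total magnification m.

m = -0.797

Lens 1: 1/d_i1 = 1/(18.0) − 1/(5.90) = -0.1139, so d_i1 = -8.777 cm; m₁ = −d_i1/d_o1 = +1.488.
d_o2 = 97.3 − (-8.777) = 106.1 cm.
Lens 2: 1/d_i2 = 1/(37.0) − 1/(106.1) = 0.01760, so d_i2 = 56.81 cm; m₂ = −d_i2/d_o2 = -0.5355.
m = m₁·m₂ = (+1.488)(-0.5355) = -0.797.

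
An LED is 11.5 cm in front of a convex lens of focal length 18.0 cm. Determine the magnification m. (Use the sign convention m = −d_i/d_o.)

m = +2.77

1/d_i = 1/f − 1/d_o = 1/(18.00) − 1/(11.5) = -0.03140, so d_i = -31.85 cm.
m = −d_i/d_o = −(-31.85)/(11.5) = +2.77.
The image is virtual, upright and enlarged, on the same side as the object.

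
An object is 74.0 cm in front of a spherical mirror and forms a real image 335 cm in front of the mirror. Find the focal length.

f = 60.6 cm (concave)

Real image ⇒ d_i = +335 cm.
1/f = 1/d_o + 1/d_i = 1/(74.0) + 1/(335) = 0.01650, so f = 60.6 cm.
Since f is positive, the spherical mirror is concave.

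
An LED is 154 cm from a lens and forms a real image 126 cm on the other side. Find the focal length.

f = 69.3 cm (converging)

Real image ⇒ d_i = +126 cm.
1/f = 1/d_o + 1/d_i = 1/(154) + 1/(126) = 0.01443, so f = 69.3 cm.
Since f is positive, the lens is converging.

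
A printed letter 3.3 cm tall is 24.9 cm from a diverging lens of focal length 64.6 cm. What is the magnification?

m = +0.722

For a diverging lens, f = -64.6 cm.
1/d_i = 1/f − 1/d_o = 1/(-64.60) − 1/(24.9) = -0.05564, so d_i = -17.97 cm.
m = −d_i/d_o = −(-17.97)/(24.9) = +0.722.
The image is virtual, upright and reduced, on the same side as the object.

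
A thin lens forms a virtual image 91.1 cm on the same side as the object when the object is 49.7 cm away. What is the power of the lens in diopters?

Virtual image ⇒ d_i = −91.1 cm.
1/f = 1/d_o + 1/d_i = 1/(49.7) + 1/(-91.1) = 0.009144 cm⁻¹.
f = 109.4 cm = 1.094 m, so P = 1/f = +0.914 D.

P = +0.914 D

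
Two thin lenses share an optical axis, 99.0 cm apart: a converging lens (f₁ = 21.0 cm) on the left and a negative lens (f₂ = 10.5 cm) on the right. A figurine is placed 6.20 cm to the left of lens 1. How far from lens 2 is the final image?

Lens 1: 1/d_i1 = 1/f₁ − 1/d_o1 = 1/(21.0) − 1/(6.20) = -0.1137, so d_i1 = -8.797 cm.
The intermediate image is 8.797 cm to the left of lens 1 (virtual), which is 99.0 − (-8.797) = 107.8 cm to the left of lens 2, so d_o2 = +107.8 cm.
Lens 2 is diverging, so f₂ = −10.5 cm.
Lens 2: 1/d_i2 = 1/f₂ − 1/d_o2 = 1/(-10.5) − 1/(107.8) = -0.1045, so d_i2 = -9.57 cm.
The final image is virtual, 9.57 cm to the left of lens 2 (overall magnification ≈ 0.13).

9.57 cm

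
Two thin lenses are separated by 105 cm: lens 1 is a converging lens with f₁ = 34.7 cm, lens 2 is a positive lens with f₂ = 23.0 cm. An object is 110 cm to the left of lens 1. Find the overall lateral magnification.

Lens 1: 1/d_i1 = 1/(34.7) − 1/(110) = 0.01973, so d_i1 = 50.69 cm; m₁ = −d_i1/d_o1 = -0.4608.
d_o2 = 105 − (50.69) = 54.31 cm.
Lens 2: 1/d_i2 = 1/(23.0) − 1/(54.31) = 0.02507, so d_i2 = 39.90 cm; m₂ = −d_i2/d_o2 = -0.7346.
m = m₁·m₂ = (-0.4608)(-0.7346) = +0.339.

m = +0.339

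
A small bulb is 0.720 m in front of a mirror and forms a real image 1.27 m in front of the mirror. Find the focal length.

f = 0.459 m (concave)

Real image ⇒ d_i = +1.27 m.
1/f = 1/d_o + 1/d_i = 1/(0.720) + 1/(1.27) = 2.176, so f = 0.459 m.
Since f is positive, the mirror is concave.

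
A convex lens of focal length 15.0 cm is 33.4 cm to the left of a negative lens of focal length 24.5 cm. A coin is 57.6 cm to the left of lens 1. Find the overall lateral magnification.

m = -0.229

Lens 1: 1/d_i1 = 1/(15.0) − 1/(57.6) = 0.04931, so d_i1 = 20.28 cm; m₁ = −d_i1/d_o1 = -0.3521.
d_o2 = 33.4 − (20.28) = 13.12 cm.
f₂ = −24.5 cm (diverging).
Lens 2: 1/d_i2 = 1/(-24.5) − 1/(13.12) = -0.1170, so d_i2 = -8.544 cm; m₂ = −d_i2/d_o2 = +0.6512.
m = m₁·m₂ = (-0.3521)(+0.6512) = -0.229.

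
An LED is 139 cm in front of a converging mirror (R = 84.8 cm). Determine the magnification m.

f = R/2 = 84.8/2 = 42.40 cm.
1/d_i = 1/f − 1/d_o = 1/(42.40) − 1/(139) = 0.01639, so d_i = 61.01 cm.
m = −d_i/d_o = −(61.01)/(139) = -0.439.
The image is real, inverted and reduced, in front of the mirror.

m = -0.439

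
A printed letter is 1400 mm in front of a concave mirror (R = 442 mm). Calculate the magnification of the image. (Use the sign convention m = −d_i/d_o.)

m = -0.187

f = R/2 = 442/2 = 221.0 mm.
1/d_i = 1/f − 1/d_o = 1/(221.0) − 1/(1400) = 0.003811, so d_i = 262.4 mm.
m = −d_i/d_o = −(262.4)/(1400) = -0.187.
The image is real, inverted and reduced, in front of the mirror.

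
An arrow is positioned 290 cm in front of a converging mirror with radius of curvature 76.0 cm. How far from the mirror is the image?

f = R/2 = 76.0/2 = 38.00 cm.
Mirror equation: 1/q = 1/f − 1/p = 1/(38.00) − 1/(290) = 0.02632 − 0.003448 = 0.02287, so q = 43.7 cm.
The image is real, inverted and reduced, in front of the mirror.

43.7 cm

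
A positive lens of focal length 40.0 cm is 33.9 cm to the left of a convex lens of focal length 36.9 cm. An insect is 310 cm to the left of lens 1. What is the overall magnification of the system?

Lens 1: 1/d_i1 = 1/(40.0) − 1/(310) = 0.02177, so d_i1 = 45.93 cm; m₁ = −d_i1/d_o1 = -0.1482.
d_o2 = 33.9 − (45.93) = -12.03 cm (virtual object).
Lens 2: 1/d_i2 = 1/(36.9) − 1/(-12.03) = 0.1102, so d_i2 = 9.072 cm; m₂ = −d_i2/d_o2 = +0.7541.
m = m₁·m₂ = (-0.1482)(+0.7541) = -0.112.

m = -0.112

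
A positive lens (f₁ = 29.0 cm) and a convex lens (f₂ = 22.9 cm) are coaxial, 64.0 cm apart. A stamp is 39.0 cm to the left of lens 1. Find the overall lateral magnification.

Lens 1: 1/d_i1 = 1/(29.0) − 1/(39.0) = 0.008842, so d_i1 = 113.1 cm; m₁ = −d_i1/d_o1 = -2.900.
d_o2 = 64.0 − (113.1) = -49.10 cm (virtual object).
Lens 2: 1/d_i2 = 1/(22.9) − 1/(-49.10) = 0.06403, so d_i2 = 15.62 cm; m₂ = −d_i2/d_o2 = +0.3181.
m = m₁·m₂ = (-2.900)(+0.3181) = -0.922.

m = -0.922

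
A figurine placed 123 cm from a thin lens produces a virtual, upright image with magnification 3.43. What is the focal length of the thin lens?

f = 174 cm (converging)

m = −d_i/d_o ⇒ d_i = −m·d_o = −(+3.43)·(123) = -421.9 cm.
1/f = 1/d_o + 1/d_i = 1/(123) + 1/(-421.9) = 0.005760, so f = 174 cm.
Since f is positive, the thin lens is converging.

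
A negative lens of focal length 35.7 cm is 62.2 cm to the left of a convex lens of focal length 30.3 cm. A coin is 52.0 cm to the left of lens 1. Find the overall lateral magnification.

m = -0.232

f₁ = −35.7 cm (diverging).
Lens 1: 1/d_i1 = 1/(-35.7) − 1/(52.0) = -0.04724, so d_i1 = -21.17 cm; m₁ = −d_i1/d_o1 = +0.4071.
d_o2 = 62.2 − (-21.17) = 83.37 cm.
Lens 2: 1/d_i2 = 1/(30.3) − 1/(83.37) = 0.02101, so d_i2 = 47.60 cm; m₂ = −d_i2/d_o2 = -0.5709.
m = m₁·m₂ = (+0.4071)(-0.5709) = -0.232.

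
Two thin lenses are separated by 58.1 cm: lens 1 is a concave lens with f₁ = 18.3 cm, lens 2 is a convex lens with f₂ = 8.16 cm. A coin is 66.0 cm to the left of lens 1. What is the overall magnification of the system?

m = -0.0276

f₁ = −18.3 cm (diverging).
Lens 1: 1/d_i1 = 1/(-18.3) − 1/(66.0) = -0.06980, so d_i1 = -14.33 cm; m₁ = −d_i1/d_o1 = +0.2171.
d_o2 = 58.1 − (-14.33) = 72.43 cm.
Lens 2: 1/d_i2 = 1/(8.16) − 1/(72.43) = 0.1087, so d_i2 = 9.196 cm; m₂ = −d_i2/d_o2 = -0.1270.
m = m₁·m₂ = (+0.2171)(-0.1270) = -0.0276.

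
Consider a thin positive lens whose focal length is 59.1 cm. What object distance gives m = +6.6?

50.1 cm

m = −d_i/d_o ⇒ d_i = −m·d_o.
1/f = 1/d_o + 1/d_i = 1/d_o − 1/(m·d_o) = (1 − 1/m)/d_o, so d_o = f(1 − 1/m) = (59.10)(1 − 1/(+6.6)) = 50.1 cm.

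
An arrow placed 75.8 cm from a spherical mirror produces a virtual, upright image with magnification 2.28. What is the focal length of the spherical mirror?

f = 135 cm (concave)

m = −d_i/d_o ⇒ d_i = −m·d_o = −(+2.28)·(75.8) = -172.8 cm.
1/f = 1/d_o + 1/d_i = 1/(75.8) + 1/(-172.8) = 0.007406, so f = 135 cm.
Since f is positive, the spherical mirror is concave.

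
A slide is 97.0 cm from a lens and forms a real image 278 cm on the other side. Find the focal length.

f = 71.9 cm (converging)

Real image ⇒ d_i = +278 cm.
1/f = 1/d_o + 1/d_i = 1/(97.0) + 1/(278) = 0.01391, so f = 71.9 cm.
Since f is positive, the lens is converging.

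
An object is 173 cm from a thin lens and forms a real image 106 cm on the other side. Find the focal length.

Real image ⇒ d_i = +106 cm.
1/f = 1/d_o + 1/d_i = 1/(173) + 1/(106) = 0.01521, so f = 65.7 cm.
Since f is positive, the thin lens is converging.

f = 65.7 cm (converging)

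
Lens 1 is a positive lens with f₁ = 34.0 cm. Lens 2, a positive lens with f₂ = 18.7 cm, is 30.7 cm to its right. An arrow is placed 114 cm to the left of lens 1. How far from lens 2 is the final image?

9.11 cm

Lens 1: 1/d_i1 = 1/f₁ − 1/d_o1 = 1/(34.0) − 1/(114) = 0.02064, so d_i1 = 48.45 cm.
The intermediate image is 48.45 cm to the right of lens 1, which lies 17.75 cm to the right of lens 2 — a virtual object — so d_o2 = −17.75 cm.
Lens 2: 1/d_i2 = 1/f₂ − 1/d_o2 = 1/(18.7) − 1/(-17.75) = 0.1098, so d_i2 = 9.11 cm.
The final image is real, 9.11 cm to the right of lens 2 (overall magnification ≈ -0.22).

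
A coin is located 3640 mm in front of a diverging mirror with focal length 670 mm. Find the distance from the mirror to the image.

For a diverging mirror, f = -670 mm.
Mirror equation: 1/v = 1/f − 1/u = 1/(-670.0) − 1/(3640) = -0.001493 − 0.0002747 = -0.001767, so v = -566 mm.
The image is virtual, upright and reduced, behind the mirror.

566 mm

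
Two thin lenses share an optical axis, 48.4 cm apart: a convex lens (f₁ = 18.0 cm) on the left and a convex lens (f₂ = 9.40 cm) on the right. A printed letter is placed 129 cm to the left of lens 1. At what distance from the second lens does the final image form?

Lens 1: 1/d_i1 = 1/f₁ − 1/d_o1 = 1/(18.0) − 1/(129) = 0.04780, so d_i1 = 20.92 cm.
The intermediate image is 20.92 cm to the right of lens 1, which is 48.4 − (20.92) = 27.48 cm to the left of lens 2, so d_o2 = +27.48 cm.
Lens 2: 1/d_i2 = 1/f₂ − 1/d_o2 = 1/(9.40) − 1/(27.48) = 0.06999, so d_i2 = 14.3 cm.
The final image is real, 14.3 cm to the right of lens 2 (overall magnification ≈ 0.084).

14.3 cm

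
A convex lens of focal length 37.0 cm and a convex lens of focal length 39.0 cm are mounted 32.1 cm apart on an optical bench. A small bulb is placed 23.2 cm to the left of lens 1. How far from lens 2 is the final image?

Lens 1: 1/d_i1 = 1/f₁ − 1/d_o1 = 1/(37.0) − 1/(23.2) = -0.01608, so d_i1 = -62.20 cm.
The intermediate image is 62.20 cm to the left of lens 1 (virtual), which is 32.1 − (-62.20) = 94.30 cm to the left of lens 2, so d_o2 = +94.30 cm.
Lens 2: 1/d_i2 = 1/f₂ − 1/d_o2 = 1/(39.0) − 1/(94.30) = 0.01504, so d_i2 = 66.5 cm.
The final image is real, 66.5 cm to the right of lens 2 (overall magnification ≈ -1.9).

66.5 cm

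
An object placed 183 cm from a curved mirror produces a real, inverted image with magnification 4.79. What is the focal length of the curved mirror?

f = 151 cm (concave)

m = −d_i/d_o ⇒ d_i = −m·d_o = −(-4.79)·(183) = 876.6 cm.
1/f = 1/d_o + 1/d_i = 1/(183) + 1/(876.6) = 0.006605, so f = 151 cm.
Since f is positive, the curved mirror is concave.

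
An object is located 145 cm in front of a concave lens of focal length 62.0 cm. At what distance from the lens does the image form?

For a concave lens, f = -62.0 cm.
Lens equation: 1/d_i = 1/f − 1/d_o = 1/(-62.00) − 1/(145) = -0.01613 − 0.006897 = -0.02303, so d_i = -43.4 cm.
The image is virtual, upright and reduced, on the same side as the object.

43.4 cm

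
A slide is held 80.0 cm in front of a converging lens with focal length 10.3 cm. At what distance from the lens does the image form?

11.8 cm

Thin-lens equation: 1/v = 1/f − 1/u = 1/(10.30) − 1/(80.0) = 0.09709 − 0.01250 = 0.08459, so v = 11.8 cm.
The image is real, inverted and reduced, on the far side of the lens.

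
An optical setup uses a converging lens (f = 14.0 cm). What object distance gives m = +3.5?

m = −d_i/d_o ⇒ d_i = −m·d_o.
1/f = 1/d_o + 1/d_i = 1/d_o − 1/(m·d_o) = (1 − 1/m)/d_o, so d_o = f(1 − 1/m) = (14.00)(1 − 1/(+3.5)) = 10.0 cm.

10.0 cm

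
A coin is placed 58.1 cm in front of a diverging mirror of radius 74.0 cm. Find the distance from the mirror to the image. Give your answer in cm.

f = R/2 = 74.0/2 = 37.00 cm; for a diverging mirror, f = -37.00 cm.
Mirror equation: 1/v = 1/f − 1/u = 1/(-37.00) − 1/(58.1) = -0.02703 − 0.01721 = -0.04424, so v = -22.6 cm.
The image is virtual, upright and reduced, behind the mirror.

22.6 cm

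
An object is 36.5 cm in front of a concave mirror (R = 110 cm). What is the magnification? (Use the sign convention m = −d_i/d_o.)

f = R/2 = 110/2 = 55.00 cm.
1/d_i = 1/f − 1/d_o = 1/(55.00) − 1/(36.5) = -0.009215, so d_i = -108.5 cm.
m = −d_i/d_o = −(-108.5)/(36.5) = +2.97.
The image is virtual, upright and enlarged, behind the mirror.

m = +2.97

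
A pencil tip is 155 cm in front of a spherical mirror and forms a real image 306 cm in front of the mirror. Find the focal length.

f = 103 cm (concave)

Real image ⇒ d_i = +306 cm.
1/f = 1/d_o + 1/d_i = 1/(155) + 1/(306) = 0.009720, so f = 103 cm.
Since f is positive, the spherical mirror is concave.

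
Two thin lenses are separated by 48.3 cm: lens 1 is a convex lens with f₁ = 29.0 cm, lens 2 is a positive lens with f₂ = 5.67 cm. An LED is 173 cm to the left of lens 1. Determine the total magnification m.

m = +0.147

Lens 1: 1/d_i1 = 1/(29.0) − 1/(173) = 0.02870, so d_i1 = 34.84 cm; m₁ = −d_i1/d_o1 = -0.2014.
d_o2 = 48.3 − (34.84) = 13.46 cm.
Lens 2: 1/d_i2 = 1/(5.67) − 1/(13.46) = 0.1021, so d_i2 = 9.797 cm; m₂ = −d_i2/d_o2 = -0.7279.
m = m₁·m₂ = (-0.2014)(-0.7279) = +0.147.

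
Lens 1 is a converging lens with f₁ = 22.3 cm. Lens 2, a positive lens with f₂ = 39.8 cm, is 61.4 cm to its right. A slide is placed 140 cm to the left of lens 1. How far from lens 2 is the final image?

282 cm

Lens 1: 1/d_i1 = 1/f₁ − 1/d_o1 = 1/(22.3) − 1/(140) = 0.03770, so d_i1 = 26.53 cm.
The intermediate image is 26.53 cm to the right of lens 1, which is 61.4 − (26.53) = 34.87 cm to the left of lens 2, so d_o2 = +34.87 cm.
Lens 2: 1/d_i2 = 1/f₂ − 1/d_o2 = 1/(39.8) − 1/(34.87) = -0.003552, so d_i2 = -282 cm.
The final image is virtual, 282 cm to the left of lens 2 (overall magnification ≈ -1.5).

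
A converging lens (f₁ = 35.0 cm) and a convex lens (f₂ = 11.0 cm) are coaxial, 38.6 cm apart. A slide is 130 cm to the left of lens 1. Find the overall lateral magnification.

Lens 1: 1/d_i1 = 1/(35.0) − 1/(130) = 0.02088, so d_i1 = 47.89 cm; m₁ = −d_i1/d_o1 = -0.3684.
d_o2 = 38.6 − (47.89) = -9.290 cm (virtual object).
Lens 2: 1/d_i2 = 1/(11.0) − 1/(-9.290) = 0.1986, so d_i2 = 5.036 cm; m₂ = −d_i2/d_o2 = +0.5421.
m = m₁·m₂ = (-0.3684)(+0.5421) = -0.200.

m = -0.200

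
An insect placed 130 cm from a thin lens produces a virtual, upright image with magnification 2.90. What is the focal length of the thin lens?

f = 198 cm (converging)

m = −d_i/d_o ⇒ d_i = −m·d_o = −(+2.90)·(130) = -377.0 cm.
1/f = 1/d_o + 1/d_i = 1/(130) + 1/(-377.0) = 0.005040, so f = 198 cm.
Since f is positive, the thin lens is converging.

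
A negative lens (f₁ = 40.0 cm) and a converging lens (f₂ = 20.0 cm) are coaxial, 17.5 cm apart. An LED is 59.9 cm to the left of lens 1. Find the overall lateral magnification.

m = -0.373

f₁ = −40.0 cm (diverging).
Lens 1: 1/d_i1 = 1/(-40.0) − 1/(59.9) = -0.04169, so d_i1 = -23.98 cm; m₁ = −d_i1/d_o1 = +0.4003.
d_o2 = 17.5 − (-23.98) = 41.48 cm.
Lens 2: 1/d_i2 = 1/(20.0) − 1/(41.48) = 0.02589, so d_i2 = 38.62 cm; m₂ = −d_i2/d_o2 = -0.9311.
m = m₁·m₂ = (+0.4003)(-0.9311) = -0.373.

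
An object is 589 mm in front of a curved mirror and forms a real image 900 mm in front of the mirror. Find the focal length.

Real image ⇒ d_i = +900 mm.
1/f = 1/d_o + 1/d_i = 1/(589) + 1/(900) = 0.002809, so f = 356 mm.
Since f is positive, the curved mirror is concave.

f = 356 mm (concave)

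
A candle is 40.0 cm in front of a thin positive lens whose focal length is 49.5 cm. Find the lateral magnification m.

1/d_i = 1/f − 1/d_o = 1/(49.50) − 1/(40.0) = -0.004798, so d_i = -208.4 cm.
m = −d_i/d_o = −(-208.4)/(40.0) = +5.21.
The image is virtual, upright and enlarged, on the same side as the object.

m = +5.21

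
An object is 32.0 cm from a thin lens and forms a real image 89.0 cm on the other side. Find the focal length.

f = 23.5 cm (converging)

Real image ⇒ d_i = +89.0 cm.
1/f = 1/d_o + 1/d_i = 1/(32.0) + 1/(89.0) = 0.04249, so f = 23.5 cm.
Since f is positive, the thin lens is converging.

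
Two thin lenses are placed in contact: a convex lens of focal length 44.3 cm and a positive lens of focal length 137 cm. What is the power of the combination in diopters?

P = +2.99 D

P₁ = 1/f₁ = 1/(0.443 m) = +2.257 D; P₂ = 1/f₂ = 1/(1.37 m) = +0.7299 D.
For thin lenses in contact, P = P₁ + P₂ = (+2.257) + (+0.7299) = +2.99 D.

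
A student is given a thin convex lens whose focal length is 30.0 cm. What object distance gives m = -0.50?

90.0 cm

m = −d_i/d_o ⇒ d_i = −m·d_o.
1/f = 1/d_o + 1/d_i = 1/d_o − 1/(m·d_o) = (1 − 1/m)/d_o, so d_o = f(1 − 1/m) = (30.00)(1 − 1/(-0.50)) = 90.0 cm.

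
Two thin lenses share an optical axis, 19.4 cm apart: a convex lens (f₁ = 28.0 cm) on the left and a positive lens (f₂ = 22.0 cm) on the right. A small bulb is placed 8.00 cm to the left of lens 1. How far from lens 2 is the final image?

Lens 1: 1/d_i1 = 1/f₁ − 1/d_o1 = 1/(28.0) − 1/(8.00) = -0.08929, so d_i1 = -11.20 cm.
The intermediate image is 11.20 cm to the left of lens 1 (virtual), which is 19.4 − (-11.20) = 30.60 cm to the left of lens 2, so d_o2 = +30.60 cm.
Lens 2: 1/d_i2 = 1/f₂ − 1/d_o2 = 1/(22.0) − 1/(30.60) = 0.01277, so d_i2 = 78.3 cm.
The final image is real, 78.3 cm to the right of lens 2 (overall magnification ≈ -3.6).

78.3 cm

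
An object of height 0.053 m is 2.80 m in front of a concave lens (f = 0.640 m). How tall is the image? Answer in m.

0.00986 m

For a concave lens, f = -0.640 m.
1/d_i = 1/f − 1/d_o = 1/(-0.6400) − 1/(2.80) = -1.920, so d_i = -0.5209 m.
m = −d_i/d_o = +0.1860.
|h_i| = |m|·h_o = 0.1860 × 0.053 = 0.00986 m. The image is virtual, upright and reduced, on the same side as the object.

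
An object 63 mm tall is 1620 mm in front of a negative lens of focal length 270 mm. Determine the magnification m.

For a negative lens, f = -270 mm.
1/d_i = 1/f − 1/d_o = 1/(-270.0) − 1/(1620) = -0.004321, so d_i = -231.4 mm.
m = −d_i/d_o = −(-231.4)/(1620) = +0.143.
The image is virtual, upright and reduced, on the same side as the object.

m = +0.143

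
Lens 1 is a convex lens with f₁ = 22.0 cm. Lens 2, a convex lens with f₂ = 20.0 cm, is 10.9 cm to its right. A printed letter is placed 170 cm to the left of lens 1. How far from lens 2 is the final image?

Lens 1: 1/d_i1 = 1/f₁ − 1/d_o1 = 1/(22.0) − 1/(170) = 0.03957, so d_i1 = 25.27 cm.
The intermediate image is 25.27 cm to the right of lens 1, which lies 14.37 cm to the right of lens 2 — a virtual object — so d_o2 = −14.37 cm.
Lens 2: 1/d_i2 = 1/f₂ − 1/d_o2 = 1/(20.0) − 1/(-14.37) = 0.1196, so d_i2 = 8.36 cm.
The final image is real, 8.36 cm to the right of lens 2 (overall magnification ≈ -0.086).

8.36 cm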